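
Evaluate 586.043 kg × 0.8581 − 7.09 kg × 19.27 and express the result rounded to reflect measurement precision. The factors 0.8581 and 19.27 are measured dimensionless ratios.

586.043 × 0.8581 = 502.8834983 → 502.9 kg (4 s.f., last digit at the 10^-1 place).
7.09 × 19.27 = 136.6243 → 137 kg (3 s.f., last digit at the 10^0 place).
Difference: 366.2591983 kg; keep the coarser place, 10^0.
Result: 366 kg.

366 kg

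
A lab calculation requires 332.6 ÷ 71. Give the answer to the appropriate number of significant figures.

4.7

332.6 ÷ 71 = 4.68450704225…
Multiplication/division keeps the fewest significant figures: 332.6 → 4 s.f., 71 → 2 s.f.; limit is 2.
Rounded to 2 significant figures: 4.7.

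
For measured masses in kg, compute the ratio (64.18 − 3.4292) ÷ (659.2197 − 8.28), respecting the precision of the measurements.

9.333 × 10^-2

64.18 − 3.4292 = 60.7508, limited to 2 d.p. → 4 s.f.; 659.2197 − 8.28 = 650.9397, limited to 2 d.p. → 5 s.f.
Carrying full precision, 60.7508 ÷ 650.9397 = 0.0933278458819…; keep min(4, 5) = 4 s.f.
Rounded to 4 significant figures: 9.333 × 10^-2.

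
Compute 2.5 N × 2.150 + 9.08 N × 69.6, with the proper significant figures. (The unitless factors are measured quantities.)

2.5 × 2.150 = 5.375 → 5.4 N (2 s.f., last digit at the 10^-1 place).
9.08 × 69.6 = 631.968 → 632 N (3 s.f., last digit at the 10^0 place).
Sum: 637.343 N; keep the coarser place, 10^0.
Result: 6.37 × 10² N.

6.37 × 10² N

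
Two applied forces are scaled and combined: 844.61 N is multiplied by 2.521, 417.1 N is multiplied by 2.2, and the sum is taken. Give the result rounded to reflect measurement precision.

844.61 × 2.521 = 2129.26181 → 2129 N (4 s.f., last digit at the 10^0 place).
417.1 × 2.2 = 917.62 → 9.2 × 10^2 N (2 s.f., last digit at the 10^1 place).
Sum: 3046.88181 N; keep the coarser place, 10^1.
Result: 3.05 × 10^3 N.

3.05 × 10^3 N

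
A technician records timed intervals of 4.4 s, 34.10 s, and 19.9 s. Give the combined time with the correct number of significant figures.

58.4 s

4.4 s + 34.10 s + 19.9 s = 58.40 s.
Addition/subtraction keeps the fewest decimal places: 4.4 → 1 decimal place, 34.10 → 2 decimal places, 19.9 → 1 decimal place; limit is 1.
Rounded to 1 decimal place: 58.4 s.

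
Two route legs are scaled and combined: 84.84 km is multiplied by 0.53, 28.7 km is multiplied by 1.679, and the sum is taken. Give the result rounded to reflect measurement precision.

84.84 × 0.53 = 44.9652 → 45 km (2 s.f., last digit at the 10^0 place).
28.7 × 1.679 = 48.1873 → 48.2 km (3 s.f., last digit at the 10^-1 place).
Sum: 93.1525 km; keep the coarser place, 10^0.
Result: 93 km.

93 km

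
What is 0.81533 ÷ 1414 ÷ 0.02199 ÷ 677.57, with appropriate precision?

0.81533 ÷ 1414 ÷ 0.02199 ÷ 677.57 = 0.0000386994341219…
Multiplication/division keeps the fewest significant figures: 0.81533 → 5 s.f., 1414 → 4 s.f., 0.02199 → 4 s.f., 677.57 → 5 s.f.; limit is 4.
Rounded to 4 significant figures: 3.870 × 10^-5.

3.870 × 10^-5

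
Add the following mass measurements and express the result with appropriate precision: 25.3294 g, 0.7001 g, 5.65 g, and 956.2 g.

987.9 g

25.3294 g + 0.7001 g + 5.65 g + 956.2 g = 987.8795 g.
Addition/subtraction keeps the fewest decimal places: 25.3294 → 4 decimal places, 0.7001 → 4 decimal places, 5.65 → 2 decimal places, 956.2 → 1 decimal place; limit is 1.
Rounded to 1 decimal place: 987.9 g.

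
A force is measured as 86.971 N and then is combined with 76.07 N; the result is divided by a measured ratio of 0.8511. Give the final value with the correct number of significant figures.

86.971 N + 76.07 N = 163.041 N; the sum is limited to 2 decimal places (5 s.f.).
Carrying full precision, 163.041 ÷ 0.8511 = 191.565033486… N; 0.8511 has 4 s.f., so the result keeps min(5, 4) = 4 s.f.
Rounded to 4 significant figures: 191.6 N.

191.6 N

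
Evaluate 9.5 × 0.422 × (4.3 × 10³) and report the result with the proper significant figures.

9.5 × 0.422 × (4.3 × 10³) = 17238.7
Multiplication/division keeps the fewest significant figures: 9.5 → 2 s.f., 0.422 → 3 s.f., 4.3 × 10³ → 2 s.f.; limit is 2.
Rounded to 2 significant figures: 1.7 × 10⁴.

1.7 × 10⁴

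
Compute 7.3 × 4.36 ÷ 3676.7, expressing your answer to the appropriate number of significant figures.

0.0087

7.3 × 4.36 ÷ 3676.7 = 0.00865667582343…
Multiplication/division keeps the fewest significant figures: 7.3 → 2 s.f., 4.36 → 3 s.f., 3676.7 → 5 s.f.; limit is 2.
Rounded to 2 significant figures: 0.0087.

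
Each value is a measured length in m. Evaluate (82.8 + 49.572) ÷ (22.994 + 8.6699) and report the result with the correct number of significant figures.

4.181

82.8 + 49.572 = 132.372, limited to 1 d.p. → 4 s.f.; 22.994 + 8.6699 = 31.6639, limited to 3 d.p. → 5 s.f.
Carrying full precision, 132.372 ÷ 31.6639 = 4.18053366768…; keep min(4, 5) = 4 s.f.
Rounded to 4 significant figures: 4.181.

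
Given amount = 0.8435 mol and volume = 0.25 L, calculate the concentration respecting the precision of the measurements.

concentration = 0.8435 mol ÷ 0.25 L = 3.374 mol/L.
0.8435 has 4 significant figures; 0.25 has 2.
Division/multiplication keeps the fewest: 2 significant figures.
Rounded: 3.4 mol/L.

3.4 mol/L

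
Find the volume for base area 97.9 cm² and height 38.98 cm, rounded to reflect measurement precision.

volume = 97.9 cm² × 38.98 cm = 3816.142 cm³.
97.9 has 3 significant figures; 38.98 has 4.
Division/multiplication keeps the fewest: 3 significant figures.
Rounded: 3.82 × 10³ cm³.

3.82 × 10³ cm³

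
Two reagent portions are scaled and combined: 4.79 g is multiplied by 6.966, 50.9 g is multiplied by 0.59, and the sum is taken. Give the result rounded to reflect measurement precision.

63 g

4.79 × 6.966 = 33.36714 → 33.4 g (3 s.f., last digit at the 10^-1 place).
50.9 × 0.59 = 30.031 → 3.0 × 10¹ g (2 s.f., last digit at the 10^0 place).
Sum: 63.39814 g; keep the coarser place, 10^0.
Result: 63 g.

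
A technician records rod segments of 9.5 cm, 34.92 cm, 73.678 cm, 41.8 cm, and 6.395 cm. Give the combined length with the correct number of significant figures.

9.5 cm + 34.92 cm + 73.678 cm + 41.8 cm + 6.395 cm = 166.293 cm.
Addition/subtraction keeps the fewest decimal places: 9.5 → 1 decimal place, 34.92 → 2 decimal places, 73.678 → 3 decimal places, 41.8 → 1 decimal place, 6.395 → 3 decimal places; limit is 1.
Rounded to 1 decimal place: 166.3 cm.

166.3 cm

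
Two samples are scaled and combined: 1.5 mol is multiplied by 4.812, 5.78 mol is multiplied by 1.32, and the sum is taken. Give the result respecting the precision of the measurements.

14.8 mol

1.5 × 4.812 = 7.218 → 7.2 mol (2 s.f., last digit at the 10^-1 place).
5.78 × 1.32 = 7.6296 → 7.63 mol (3 s.f., last digit at the 10^-2 place).
Sum: 14.8476 mol; keep the coarser place, 10^-1.
Result: 14.8 mol.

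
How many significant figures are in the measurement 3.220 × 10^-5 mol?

3.220 × 10^-5: in scientific notation every digit of the coefficient is significant.

4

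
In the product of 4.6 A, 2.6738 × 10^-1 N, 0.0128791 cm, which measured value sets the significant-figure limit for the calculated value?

4.6 A → 2 s.f.; 2.6738 × 10^-1 N → 5 s.f.; 0.0128791 cm → 6 s.f.
The fewest is 2 significant figures, from 4.6 A.

4.6 A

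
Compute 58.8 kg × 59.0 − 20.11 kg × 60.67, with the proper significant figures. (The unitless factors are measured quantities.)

58.8 × 59.0 = 3469.2 → 3.47 × 10^3 kg (3 s.f., last digit at the 10^1 place).
20.11 × 60.67 = 1220.0737 → 1220. kg (4 s.f., last digit at the 10^0 place).
Difference: 2249.1263 kg; keep the coarser place, 10^1.
Result: 2.25 × 10^3 kg.

2.25 × 10^3 kg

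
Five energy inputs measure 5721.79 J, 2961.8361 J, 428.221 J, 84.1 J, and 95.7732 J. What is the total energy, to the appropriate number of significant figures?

5721.79 J + 2961.8361 J + 428.221 J + 84.1 J + 95.7732 J = 9291.7203 J.
Addition/subtraction keeps the fewest decimal places: 5721.79 → 2 decimal places, 2961.8361 → 4 decimal places, 428.221 → 3 decimal places, 84.1 → 1 decimal place, 95.7732 → 4 decimal places; limit is 1.
Rounded to 1 decimal place: 9291.7 J.

9291.7 J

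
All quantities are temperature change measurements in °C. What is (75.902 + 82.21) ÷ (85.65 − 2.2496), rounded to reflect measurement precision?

1.896

75.902 + 82.21 = 158.112, limited to 2 d.p. → 5 s.f.; 85.65 − 2.2496 = 83.4004, limited to 2 d.p. → 4 s.f.
Carrying full precision, 158.112 ÷ 83.4004 = 1.89581824548…; keep min(5, 4) = 4 s.f.
Rounded to 4 significant figures: 1.896.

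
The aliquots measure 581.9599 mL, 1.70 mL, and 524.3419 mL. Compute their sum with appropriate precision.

1108.00 mL

581.9599 mL + 1.70 mL + 524.3419 mL = 1108.0018 mL.
Addition/subtraction keeps the fewest decimal places: 581.9599 → 4 decimal places, 1.70 → 2 decimal places, 524.3419 → 4 decimal places; limit is 2.
Rounded to 2 decimal places: 1108.00 mL.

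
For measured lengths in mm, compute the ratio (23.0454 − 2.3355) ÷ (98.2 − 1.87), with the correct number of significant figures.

0.215

23.0454 − 2.3355 = 20.7099, limited to 4 d.p. → 6 s.f.; 98.2 − 1.87 = 96.33, limited to 1 d.p. → 3 s.f.
Carrying full precision, 20.7099 ÷ 96.33 = 0.214989099969…; keep min(6, 3) = 3 s.f.
Rounded to 3 significant figures: 0.215.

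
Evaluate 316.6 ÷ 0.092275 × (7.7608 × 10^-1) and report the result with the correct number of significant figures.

316.6 ÷ 0.092275 × (7.7608 × 10^-1) = 2662.76811704…
Multiplication/division keeps the fewest significant figures: 316.6 → 4 s.f., 0.092275 → 5 s.f., 7.7608 × 10^-1 → 5 s.f.; limit is 4.
Rounded to 4 significant figures: 2663.

2663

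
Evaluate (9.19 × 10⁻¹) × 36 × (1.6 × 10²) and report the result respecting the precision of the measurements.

(9.19 × 10⁻¹) × 36 × (1.6 × 10²) = 5293.44
Multiplication/division keeps the fewest significant figures: 9.19 × 10⁻¹ → 3 s.f., 36 → 2 s.f., 1.6 × 10² → 2 s.f.; limit is 2.
Rounded to 2 significant figures: 5.3 × 10³.

5.3 × 10³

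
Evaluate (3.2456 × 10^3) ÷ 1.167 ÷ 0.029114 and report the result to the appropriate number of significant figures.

9.553 × 10^4

(3.2456 × 10^3) ÷ 1.167 ÷ 0.029114 = 95526.1469863…
Multiplication/division keeps the fewest significant figures: 3.2456 × 10^3 → 5 s.f., 1.167 → 4 s.f., 0.029114 → 5 s.f.; limit is 4.
Rounded to 4 significant figures: 9.553 × 10^4.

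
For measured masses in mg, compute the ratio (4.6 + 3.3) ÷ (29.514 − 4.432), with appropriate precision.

4.6 + 3.3 = 7.9, limited to 1 d.p. → 2 s.f.; 29.514 − 4.432 = 25.082, limited to 3 d.p. → 5 s.f.
Carrying full precision, 7.9 ÷ 25.082 = 0.31496690854…; keep min(2, 5) = 2 s.f.
Rounded to 2 significant figures: 0.31.

0.31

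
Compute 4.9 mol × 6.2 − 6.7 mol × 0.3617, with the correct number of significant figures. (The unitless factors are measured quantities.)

28 mol

4.9 × 6.2 = 30.38 → 3.0 × 10^1 mol (2 s.f., last digit at the 10^0 place).
6.7 × 0.3617 = 2.42339 → 2.4 mol (2 s.f., last digit at the 10^-1 place).
Difference: 27.95661 mol; keep the coarser place, 10^0.
Result: 28 mol.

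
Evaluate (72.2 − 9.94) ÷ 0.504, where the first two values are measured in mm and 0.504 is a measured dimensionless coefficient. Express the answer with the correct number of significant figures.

72.2 mm − 9.94 mm = 62.26 mm; the difference is limited to 1 decimal place (3 s.f.).
Carrying full precision, 62.26 ÷ 0.504 = 123.531746032… mm; 0.504 has 3 s.f., so the result keeps min(3, 3) = 3 s.f.
Rounded to 3 significant figures: 124 mm.

124 mm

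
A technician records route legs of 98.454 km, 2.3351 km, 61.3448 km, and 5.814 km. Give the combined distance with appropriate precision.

167.948 km

98.454 km + 2.3351 km + 61.3448 km + 5.814 km = 167.9479 km.
Addition/subtraction keeps the fewest decimal places: 98.454 → 3 decimal places, 2.3351 → 4 decimal places, 61.3448 → 4 decimal places, 5.814 → 3 decimal places; limit is 3.
Rounded to 3 decimal places: 167.948 km.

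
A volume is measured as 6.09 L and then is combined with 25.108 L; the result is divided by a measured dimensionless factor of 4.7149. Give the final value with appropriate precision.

6.617 L

6.09 L + 25.108 L = 31.198 L; the sum is limited to 2 decimal places (4 s.f.).
Carrying full precision, 31.198 ÷ 4.7149 = 6.61689537424… L; 4.7149 has 5 s.f., so the result keeps min(4, 5) = 4 s.f.
Rounded to 4 significant figures: 6.617 L.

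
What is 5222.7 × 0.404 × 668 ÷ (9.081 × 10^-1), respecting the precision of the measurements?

5222.7 × 0.404 × 668 ÷ (9.081 × 10^-1) = 1552098.33102…
Multiplication/division keeps the fewest significant figures: 5222.7 → 5 s.f., 0.404 → 3 s.f., 668 → 3 s.f., 9.081 × 10^-1 → 4 s.f.; limit is 3.
Rounded to 3 significant figures: 1.55 × 10^6.

1.55 × 10^6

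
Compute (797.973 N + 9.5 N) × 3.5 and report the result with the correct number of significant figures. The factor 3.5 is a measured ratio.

2.8 × 10^3 N

797.973 N + 9.5 N = 807.473 N; the sum is limited to 1 decimal place (4 s.f.).
Carrying full precision, 807.473 × 3.5 = 2826.1555 N; 3.5 has 2 s.f., so the result keeps min(4, 2) = 2 s.f.
Rounded to 2 significant figures: 2.8 × 10^3 N.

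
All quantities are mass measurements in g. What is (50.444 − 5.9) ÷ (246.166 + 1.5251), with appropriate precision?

0.180

50.444 − 5.9 = 44.544, limited to 1 d.p. → 3 s.f.; 246.166 + 1.5251 = 247.6911, limited to 3 d.p. → 6 s.f.
Carrying full precision, 44.544 ÷ 247.6911 = 0.179836901689…; keep min(3, 6) = 3 s.f.
Rounded to 3 significant figures: 0.180.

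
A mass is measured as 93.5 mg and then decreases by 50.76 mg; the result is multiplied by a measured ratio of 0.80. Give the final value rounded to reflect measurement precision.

34 mg

93.5 mg − 50.76 mg = 42.74 mg; the difference is limited to 1 decimal place (3 s.f.).
Carrying full precision, 42.74 × 0.80 = 34.192 mg; 0.80 has 2 s.f., so the result keeps min(3, 2) = 2 s.f.
Rounded to 2 significant figures: 34 mg.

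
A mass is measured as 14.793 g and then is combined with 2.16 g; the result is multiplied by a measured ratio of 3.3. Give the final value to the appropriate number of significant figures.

14.793 g + 2.16 g = 16.953 g; the sum is limited to 2 decimal places (4 s.f.).
Carrying full precision, 16.953 × 3.3 = 55.9449 g; 3.3 has 2 s.f., so the result keeps min(4, 2) = 2 s.f.
Rounded to 2 significant figures: 56 g.

56 g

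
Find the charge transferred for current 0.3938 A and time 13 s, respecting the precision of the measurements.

5.1 C

charge transferred = 0.3938 A × 13 s = 5.1194 C.
0.3938 has 4 significant figures; 13 has 2.
Division/multiplication keeps the fewest: 2 significant figures.
Rounded: 5.1 C.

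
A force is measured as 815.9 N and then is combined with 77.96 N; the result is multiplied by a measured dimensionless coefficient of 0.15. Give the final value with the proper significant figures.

1.3 × 10² N

815.9 N + 77.96 N = 893.86 N; the sum is limited to 1 decimal place (4 s.f.).
Carrying full precision, 893.86 × 0.15 = 134.079 N; 0.15 has 2 s.f., so the result keeps min(4, 2) = 2 s.f.
Rounded to 2 significant figures: 1.3 × 10² N.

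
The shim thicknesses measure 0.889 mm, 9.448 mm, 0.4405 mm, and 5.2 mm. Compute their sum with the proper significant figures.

0.889 mm + 9.448 mm + 0.4405 mm + 5.2 mm = 15.9775 mm.
Addition/subtraction keeps the fewest decimal places: 0.889 → 3 decimal places, 9.448 → 3 decimal places, 0.4405 → 4 decimal places, 5.2 → 1 decimal place; limit is 1.
Rounded to 1 decimal place: 16.0 mm.

16.0 mm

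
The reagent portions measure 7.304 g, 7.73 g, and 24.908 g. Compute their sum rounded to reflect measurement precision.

39.94 g

7.304 g + 7.73 g + 24.908 g = 39.942 g.
Addition/subtraction keeps the fewest decimal places: 7.304 → 3 decimal places, 7.73 → 2 decimal places, 24.908 → 3 decimal places; limit is 2.
Rounded to 2 decimal places: 39.94 g.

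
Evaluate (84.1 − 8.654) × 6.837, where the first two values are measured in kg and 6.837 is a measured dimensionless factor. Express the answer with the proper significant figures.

84.1 kg − 8.654 kg = 75.446 kg; the difference is limited to 1 decimal place (3 s.f.).
Carrying full precision, 75.446 × 6.837 = 515.824302 kg; 6.837 has 4 s.f., so the result keeps min(3, 4) = 3 s.f.
Rounded to 3 significant figures: 516 kg.

516 kg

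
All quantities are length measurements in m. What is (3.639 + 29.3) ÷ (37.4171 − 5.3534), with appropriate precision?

3.639 + 29.3 = 32.939, limited to 1 d.p. → 3 s.f.; 37.4171 − 5.3534 = 32.0637, limited to 4 d.p. → 6 s.f.
Carrying full precision, 32.939 ÷ 32.0637 = 1.02729878336…; keep min(3, 6) = 3 s.f.
Rounded to 3 significant figures: 1.03.

1.03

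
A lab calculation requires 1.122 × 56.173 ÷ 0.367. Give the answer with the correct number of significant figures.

1.122 × 56.173 ÷ 0.367 = 171.733258856…
Multiplication/division keeps the fewest significant figures: 1.122 → 4 s.f., 56.173 → 5 s.f., 0.367 → 3 s.f.; limit is 3.
Rounded to 3 significant figures: 172.

172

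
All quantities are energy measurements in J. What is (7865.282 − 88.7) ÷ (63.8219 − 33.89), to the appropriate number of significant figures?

259.8

7865.282 − 88.7 = 7776.582, limited to 1 d.p. → 5 s.f.; 63.8219 − 33.89 = 29.9319, limited to 2 d.p. → 4 s.f.
Carrying full precision, 7776.582 ÷ 29.9319 = 259.809166809…; keep min(5, 4) = 4 s.f.
Rounded to 4 significant figures: 259.8.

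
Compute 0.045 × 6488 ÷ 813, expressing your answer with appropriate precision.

0.36

0.045 × 6488 ÷ 813 = 0.359114391144…
Multiplication/division keeps the fewest significant figures: 0.045 → 2 s.f., 6488 → 4 s.f., 813 → 3 s.f.; limit is 2.
Rounded to 2 significant figures: 0.36.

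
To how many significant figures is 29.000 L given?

29.000: trailing zeros after a decimal point are significant.

5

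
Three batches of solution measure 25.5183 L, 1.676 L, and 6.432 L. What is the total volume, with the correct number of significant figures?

33.626 L

25.5183 L + 1.676 L + 6.432 L = 33.6263 L.
Addition/subtraction keeps the fewest decimal places: 25.5183 → 4 decimal places, 1.676 → 3 decimal places, 6.432 → 3 decimal places; limit is 3.
Rounded to 3 decimal places: 33.626 L.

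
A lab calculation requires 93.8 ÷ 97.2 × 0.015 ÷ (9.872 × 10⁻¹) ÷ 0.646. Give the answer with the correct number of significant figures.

93.8 ÷ 97.2 × 0.015 ÷ (9.872 × 10⁻¹) ÷ 0.646 = 0.0226981346404…
Multiplication/division keeps the fewest significant figures: 93.8 → 3 s.f., 97.2 → 3 s.f., 0.015 → 2 s.f., 9.872 × 10⁻¹ → 4 s.f., 0.646 → 3 s.f.; limit is 2.
Rounded to 2 significant figures: 2.3 × 10⁻².

2.3 × 10⁻²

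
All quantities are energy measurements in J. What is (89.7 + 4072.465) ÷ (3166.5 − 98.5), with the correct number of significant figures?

89.7 + 4072.465 = 4162.165, limited to 1 d.p. → 5 s.f.; 3166.5 − 98.5 = 3068.0, limited to 1 d.p. → 5 s.f.
Carrying full precision, 4162.165 ÷ 3068.0 = 1.35663787484…; keep min(5, 5) = 5 s.f.
Rounded to 5 significant figures: 1.3566.

1.3566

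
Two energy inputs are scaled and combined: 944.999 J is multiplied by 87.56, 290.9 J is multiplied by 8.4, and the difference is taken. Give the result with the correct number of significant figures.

8.03 × 10^4 J

944.999 × 87.56 = 82744.11244 → 8.274 × 10^4 J (4 s.f., last digit at the 10^1 place).
290.9 × 8.4 = 2443.56 → 2.4 × 10^3 J (2 s.f., last digit at the 10^2 place).
Difference: 80300.55244 J; keep the coarser place, 10^2.
Result: 8.03 × 10^4 J.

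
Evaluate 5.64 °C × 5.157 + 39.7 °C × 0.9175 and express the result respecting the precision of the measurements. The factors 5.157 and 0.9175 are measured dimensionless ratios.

65.5 °C

5.64 × 5.157 = 29.08548 → 29.1 °C (3 s.f., last digit at the 10^-1 place).
39.7 × 0.9175 = 36.42475 → 36.4 °C (3 s.f., last digit at the 10^-1 place).
Sum: 65.51023 °C; keep the coarser place, 10^-1.
Result: 65.5 °C.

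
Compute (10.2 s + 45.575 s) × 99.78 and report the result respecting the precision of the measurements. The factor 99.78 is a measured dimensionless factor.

5.57 × 10^3 s

10.2 s + 45.575 s = 55.775 s; the sum is limited to 1 decimal place (3 s.f.).
Carrying full precision, 55.775 × 99.78 = 5565.2295 s; 99.78 has 4 s.f., so the result keeps min(3, 4) = 3 s.f.
Rounded to 3 significant figures: 5.57 × 10^3 s.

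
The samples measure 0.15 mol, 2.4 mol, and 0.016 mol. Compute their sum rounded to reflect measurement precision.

0.15 mol + 2.4 mol + 0.016 mol = 2.566 mol.
Addition/subtraction keeps the fewest decimal places: 0.15 → 2 decimal places, 2.4 → 1 decimal place, 0.016 → 3 decimal places; limit is 1.
Rounded to 1 decimal place: 2.6 mol.

2.6 mol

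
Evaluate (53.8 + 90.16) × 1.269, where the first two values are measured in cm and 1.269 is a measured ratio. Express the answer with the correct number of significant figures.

53.8 cm + 90.16 cm = 143.96 cm; the sum is limited to 1 decimal place (4 s.f.).
Carrying full precision, 143.96 × 1.269 = 182.68524 cm; 1.269 has 4 s.f., so the result keeps min(4, 4) = 4 s.f.
Rounded to 4 significant figures: 182.7 cm.

182.7 cm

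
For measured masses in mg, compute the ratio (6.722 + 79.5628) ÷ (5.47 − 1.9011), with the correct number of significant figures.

6.722 + 79.5628 = 86.2848, limited to 3 d.p. → 5 s.f.; 5.47 − 1.9011 = 3.5689, limited to 2 d.p. → 3 s.f.
Carrying full precision, 86.2848 ÷ 3.5689 = 24.1768612177…; keep min(5, 3) = 3 s.f.
Rounded to 3 significant figures: 24.2.

24.2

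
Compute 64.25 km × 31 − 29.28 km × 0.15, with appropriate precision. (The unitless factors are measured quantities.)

2.0 × 10^3 km

64.25 × 31 = 1991.75 → 2.0 × 10^3 km (2 s.f., last digit at the 10^2 place).
29.28 × 0.15 = 4.392 → 4.4 km (2 s.f., last digit at the 10^-1 place).
Difference: 1987.358 km; keep the coarser place, 10^2.
Result: 2.0 × 10^3 km.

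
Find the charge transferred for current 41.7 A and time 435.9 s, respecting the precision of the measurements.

1.82 × 10⁴ C

charge transferred = 41.7 A × 435.9 s = 18177.03 C.
41.7 has 3 significant figures; 435.9 has 4.
Division/multiplication keeps the fewest: 3 significant figures.
Rounded: 1.82 × 10⁴ C.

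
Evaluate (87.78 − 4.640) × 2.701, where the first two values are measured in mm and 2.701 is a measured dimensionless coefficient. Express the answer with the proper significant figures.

224.6 mm

87.78 mm − 4.640 mm = 83.140 mm; the difference is limited to 2 decimal places (4 s.f.).
Carrying full precision, 83.140 × 2.701 = 224.56114 mm; 2.701 has 4 s.f., so the result keeps min(4, 4) = 4 s.f.
Rounded to 4 significant figures: 224.6 mm.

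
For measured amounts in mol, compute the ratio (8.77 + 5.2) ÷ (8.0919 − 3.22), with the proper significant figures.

8.77 + 5.2 = 13.97, limited to 1 d.p. → 3 s.f.; 8.0919 − 3.22 = 4.8719, limited to 2 d.p. → 3 s.f.
Carrying full precision, 13.97 ÷ 4.8719 = 2.86746443893…; keep min(3, 3) = 3 s.f.
Rounded to 3 significant figures: 2.87.

2.87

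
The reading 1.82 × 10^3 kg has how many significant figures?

3

1.82 × 10^3: in scientific notation every digit of the coefficient is significant.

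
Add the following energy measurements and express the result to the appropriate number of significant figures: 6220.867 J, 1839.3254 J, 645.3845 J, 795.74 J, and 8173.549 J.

1.767487 × 10⁴ J

6220.867 J + 1839.3254 J + 645.3845 J + 795.74 J + 8173.549 J = 17674.8659 J.
Addition/subtraction keeps the fewest decimal places: 6220.867 → 3 decimal places, 1839.3254 → 4 decimal places, 645.3845 → 4 decimal places, 795.74 → 2 decimal places, 8173.549 → 3 decimal places; limit is 2.
Rounded to 2 decimal places: 1.767487 × 10⁴ J.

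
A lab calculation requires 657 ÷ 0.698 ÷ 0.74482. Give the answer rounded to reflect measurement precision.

1.26 × 10³

657 ÷ 0.698 ÷ 0.74482 = 1263.74257537…
Multiplication/division keeps the fewest significant figures: 657 → 3 s.f., 0.698 → 3 s.f., 0.74482 → 5 s.f.; limit is 3.
Rounded to 3 significant figures: 1.26 × 10³.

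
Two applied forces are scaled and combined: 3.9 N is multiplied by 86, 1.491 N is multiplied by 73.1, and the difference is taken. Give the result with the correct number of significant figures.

3.9 × 86 = 335.4 → 3.4 × 10^2 N (2 s.f., last digit at the 10^1 place).
1.491 × 73.1 = 108.9921 → 1.09 × 10^2 N (3 s.f., last digit at the 10^0 place).
Difference: 226.4079 N; keep the coarser place, 10^1.
Result: 2.3 × 10^2 N.

2.3 × 10^2 N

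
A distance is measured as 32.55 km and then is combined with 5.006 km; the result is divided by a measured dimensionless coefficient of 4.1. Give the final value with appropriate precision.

9.2 km

32.55 km + 5.006 km = 37.556 km; the sum is limited to 2 decimal places (4 s.f.).
Carrying full precision, 37.556 ÷ 4.1 = 9.16 km; 4.1 has 2 s.f., so the result keeps min(4, 2) = 2 s.f.
Rounded to 2 significant figures: 9.2 km.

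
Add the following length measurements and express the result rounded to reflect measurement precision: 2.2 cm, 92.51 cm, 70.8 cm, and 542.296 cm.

2.2 cm + 92.51 cm + 70.8 cm + 542.296 cm = 707.806 cm.
Addition/subtraction keeps the fewest decimal places: 2.2 → 1 decimal place, 92.51 → 2 decimal places, 70.8 → 1 decimal place, 542.296 → 3 decimal places; limit is 1.
Rounded to 1 decimal place: 707.8 cm.

707.8 cm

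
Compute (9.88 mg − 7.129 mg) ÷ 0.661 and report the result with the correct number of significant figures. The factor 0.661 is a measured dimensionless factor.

9.88 mg − 7.129 mg = 2.751 mg; the difference is limited to 2 decimal places (3 s.f.).
Carrying full precision, 2.751 ÷ 0.661 = 4.16187594554… mg; 0.661 has 3 s.f., so the result keeps min(3, 3) = 3 s.f.
Rounded to 3 significant figures: 4.16 mg.

4.16 mg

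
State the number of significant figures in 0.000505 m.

3

0.000505: leading zeros are not significant; zeros between nonzero digits are significant.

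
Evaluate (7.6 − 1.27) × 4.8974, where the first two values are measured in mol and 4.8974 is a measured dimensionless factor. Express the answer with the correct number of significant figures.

7.6 mol − 1.27 mol = 6.33 mol; the difference is limited to 1 decimal place (2 s.f.).
Carrying full precision, 6.33 × 4.8974 = 31.000542 mol; 4.8974 has 5 s.f., so the result keeps min(2, 5) = 2 s.f.
Rounded to 2 significant figures: 31 mol.

31 mol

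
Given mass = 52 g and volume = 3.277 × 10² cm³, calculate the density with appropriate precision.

density = 52 g ÷ 3.277 × 10² cm³ = 0.158681721086… g/cm³.
52 has 2 significant figures; 3.277 × 10² has 4.
Division/multiplication keeps the fewest: 2 significant figures.
Rounded: 0.16 g/cm³.

0.16 g/cm³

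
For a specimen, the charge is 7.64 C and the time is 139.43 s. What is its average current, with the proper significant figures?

average current = 7.64 C ÷ 139.43 s = 0.0547945205479… A.
7.64 has 3 significant figures; 139.43 has 5.
Division/multiplication keeps the fewest: 3 significant figures.
Rounded: 0.0548 A.

0.0548 A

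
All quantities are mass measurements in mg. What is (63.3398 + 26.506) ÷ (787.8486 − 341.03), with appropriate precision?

63.3398 + 26.506 = 89.8458, limited to 3 d.p. → 5 s.f.; 787.8486 − 341.03 = 446.8186, limited to 2 d.p. → 5 s.f.
Carrying full precision, 89.8458 ÷ 446.8186 = 0.201078916589…; keep min(5, 5) = 5 s.f.
Rounded to 5 significant figures: 0.20108.

0.20108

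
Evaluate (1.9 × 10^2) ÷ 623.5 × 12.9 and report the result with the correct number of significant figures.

3.9

(1.9 × 10^2) ÷ 623.5 × 12.9 = 3.93103448276…
Multiplication/division keeps the fewest significant figures: 1.9 × 10^2 → 2 s.f., 623.5 → 4 s.f., 12.9 → 3 s.f.; limit is 2.
Rounded to 2 significant figures: 3.9.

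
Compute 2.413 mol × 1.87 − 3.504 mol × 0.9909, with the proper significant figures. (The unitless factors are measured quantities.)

2.413 × 1.87 = 4.51231 → 4.51 mol (3 s.f., last digit at the 10^-2 place).
3.504 × 0.9909 = 3.4721136 → 3.472 mol (4 s.f., last digit at the 10^-3 place).
Difference: 1.0401964 mol; keep the coarser place, 10^-2.
Result: 1.04 mol.

1.04 mol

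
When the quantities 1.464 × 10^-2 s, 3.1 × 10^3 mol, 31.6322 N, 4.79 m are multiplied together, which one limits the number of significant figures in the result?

3.1 × 10^3 mol

1.464 × 10^-2 s → 4 s.f.; 3.1 × 10^3 mol → 2 s.f.; 31.6322 N → 6 s.f.; 4.79 m → 3 s.f.
The fewest is 2 significant figures, from 3.1 × 10^3 mol.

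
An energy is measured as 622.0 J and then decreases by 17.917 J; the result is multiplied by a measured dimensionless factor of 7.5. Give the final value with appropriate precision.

622.0 J − 17.917 J = 604.083 J; the difference is limited to 1 decimal place (4 s.f.).
Carrying full precision, 604.083 × 7.5 = 4530.6225 J; 7.5 has 2 s.f., so the result keeps min(4, 2) = 2 s.f.
Rounded to 2 significant figures: 4.5 × 10³ J.

4.5 × 10³ J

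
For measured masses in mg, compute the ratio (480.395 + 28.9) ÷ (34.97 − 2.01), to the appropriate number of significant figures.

15.45

480.395 + 28.9 = 509.295, limited to 1 d.p. → 4 s.f.; 34.97 − 2.01 = 32.96, limited to 2 d.p. → 4 s.f.
Carrying full precision, 509.295 ÷ 32.96 = 15.4519114078…; keep min(4, 4) = 4 s.f.
Rounded to 4 significant figures: 15.45.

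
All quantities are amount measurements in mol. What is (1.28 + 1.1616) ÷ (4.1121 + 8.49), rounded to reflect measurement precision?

1.28 + 1.1616 = 2.4416, limited to 2 d.p. → 3 s.f.; 4.1121 + 8.49 = 12.6021, limited to 2 d.p. → 4 s.f.
Carrying full precision, 2.4416 ÷ 12.6021 = 0.193745486863…; keep min(3, 4) = 3 s.f.
Rounded to 3 significant figures: 0.194.

0.194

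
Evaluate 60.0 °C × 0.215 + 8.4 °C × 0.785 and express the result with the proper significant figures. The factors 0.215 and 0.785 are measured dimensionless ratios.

19.5 °C

60.0 × 0.215 = 12.9 → 12.9 °C (3 s.f., last digit at the 10^-1 place).
8.4 × 0.785 = 6.594 → 6.6 °C (2 s.f., last digit at the 10^-1 place).
Sum: 19.494 °C; keep the coarser place, 10^-1.
Result: 19.5 °C.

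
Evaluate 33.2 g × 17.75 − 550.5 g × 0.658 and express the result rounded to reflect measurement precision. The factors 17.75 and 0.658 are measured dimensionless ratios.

33.2 × 17.75 = 589.3 → 589 g (3 s.f., last digit at the 10^0 place).
550.5 × 0.658 = 362.229 → 362 g (3 s.f., last digit at the 10^0 place).
Difference: 227.071 g; keep the coarser place, 10^0.
Result: 227 g.

227 g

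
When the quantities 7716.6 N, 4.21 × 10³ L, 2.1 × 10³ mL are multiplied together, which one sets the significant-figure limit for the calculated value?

7716.6 N → 5 s.f.; 4.21 × 10³ L → 3 s.f.; 2.1 × 10³ mL → 2 s.f.
The fewest is 2 significant figures, from 2.1 × 10³ mL.

2.1 × 10³ mL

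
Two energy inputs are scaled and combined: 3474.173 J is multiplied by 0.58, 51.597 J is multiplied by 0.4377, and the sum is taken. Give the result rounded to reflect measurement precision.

3474.173 × 0.58 = 2015.02034 → 2.0 × 10^3 J (2 s.f., last digit at the 10^2 place).
51.597 × 0.4377 = 22.5840069 → 22.58 J (4 s.f., last digit at the 10^-2 place).
Sum: 2037.6043469 J; keep the coarser place, 10^2.
Result: 2.0 × 10^3 J.

2.0 × 10^3 J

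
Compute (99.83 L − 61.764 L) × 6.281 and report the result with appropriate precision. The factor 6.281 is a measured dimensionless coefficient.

2.391 × 10^2 L

99.83 L − 61.764 L = 38.066 L; the difference is limited to 2 decimal places (4 s.f.).
Carrying full precision, 38.066 × 6.281 = 239.092546 L; 6.281 has 4 s.f., so the result keeps min(4, 4) = 4 s.f.
Rounded to 4 significant figures: 2.391 × 10^2 L.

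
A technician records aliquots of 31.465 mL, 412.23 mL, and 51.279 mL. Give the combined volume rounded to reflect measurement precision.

31.465 mL + 412.23 mL + 51.279 mL = 494.974 mL.
Addition/subtraction keeps the fewest decimal places: 31.465 → 3 decimal places, 412.23 → 2 decimal places, 51.279 → 3 decimal places; limit is 2.
Rounded to 2 decimal places: 494.97 mL.

494.97 mL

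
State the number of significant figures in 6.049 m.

4

6.049: zeros between nonzero digits are significant.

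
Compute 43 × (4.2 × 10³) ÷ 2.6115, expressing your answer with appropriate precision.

43 × (4.2 × 10³) ÷ 2.6115 = 69155.657668…
Multiplication/division keeps the fewest significant figures: 43 → 2 s.f., 4.2 × 10³ → 2 s.f., 2.6115 → 5 s.f.; limit is 2.
Rounded to 2 significant figures: 6.9 × 10⁴.

6.9 × 10⁴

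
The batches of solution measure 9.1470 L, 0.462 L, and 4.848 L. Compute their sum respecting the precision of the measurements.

14.457 L

9.1470 L + 0.462 L + 4.848 L = 14.4570 L.
Addition/subtraction keeps the fewest decimal places: 9.1470 → 4 decimal places, 0.462 → 3 decimal places, 4.848 → 3 decimal places; limit is 3.
Rounded to 3 decimal places: 14.457 L.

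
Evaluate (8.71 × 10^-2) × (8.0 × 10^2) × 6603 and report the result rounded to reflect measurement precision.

(8.71 × 10^-2) × (8.0 × 10^2) × 6603 = 460097.04
Multiplication/division keeps the fewest significant figures: 8.71 × 10^-2 → 3 s.f., 8.0 × 10^2 → 2 s.f., 6603 → 4 s.f.; limit is 2.
Rounded to 2 significant figures: 4.6 × 10^5.

4.6 × 10^5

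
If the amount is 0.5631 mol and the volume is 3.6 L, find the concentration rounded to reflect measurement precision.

0.16 mol/L

concentration = 0.5631 mol ÷ 3.6 L = 0.156416666667… mol/L.
0.5631 has 4 significant figures; 3.6 has 2.
Division/multiplication keeps the fewest: 2 significant figures.
Rounded: 0.16 mol/L.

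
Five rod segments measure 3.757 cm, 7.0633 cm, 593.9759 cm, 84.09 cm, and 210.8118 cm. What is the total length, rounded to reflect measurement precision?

899.70 cm

3.757 cm + 7.0633 cm + 593.9759 cm + 84.09 cm + 210.8118 cm = 899.6980 cm.
Addition/subtraction keeps the fewest decimal places: 3.757 → 3 decimal places, 7.0633 → 4 decimal places, 593.9759 → 4 decimal places, 84.09 → 2 decimal places, 210.8118 → 4 decimal places; limit is 2.
Rounded to 2 decimal places: 899.70 cm.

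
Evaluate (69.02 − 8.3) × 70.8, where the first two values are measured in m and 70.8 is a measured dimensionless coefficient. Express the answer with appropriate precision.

4.30 × 10³ m

69.02 m − 8.3 m = 60.72 m; the difference is limited to 1 decimal place (3 s.f.).
Carrying full precision, 60.72 × 70.8 = 4298.976 m; 70.8 has 3 s.f., so the result keeps min(3, 3) = 3 s.f.
Rounded to 3 significant figures: 4.30 × 10³ m.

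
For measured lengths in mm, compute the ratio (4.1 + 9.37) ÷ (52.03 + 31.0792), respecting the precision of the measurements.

4.1 + 9.37 = 13.47, limited to 1 d.p. → 3 s.f.; 52.03 + 31.0792 = 83.1092, limited to 2 d.p. → 4 s.f.
Carrying full precision, 13.47 ÷ 83.1092 = 0.162075919393…; keep min(3, 4) = 3 s.f.
Rounded to 3 significant figures: 0.162.

0.162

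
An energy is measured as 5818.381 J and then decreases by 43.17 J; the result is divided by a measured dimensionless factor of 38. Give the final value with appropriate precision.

1.5 × 10^2 J

5818.381 J − 43.17 J = 5775.211 J; the difference is limited to 2 decimal places (6 s.f.).
Carrying full precision, 5775.211 ÷ 38 = 151.979236842… J; 38 has 2 s.f., so the result keeps min(6, 2) = 2 s.f.
Rounded to 2 significant figures: 1.5 × 10^2 J.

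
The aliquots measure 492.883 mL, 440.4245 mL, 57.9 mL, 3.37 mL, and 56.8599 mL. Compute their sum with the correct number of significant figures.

1051.4 mL

492.883 mL + 440.4245 mL + 57.9 mL + 3.37 mL + 56.8599 mL = 1051.4374 mL.
Addition/subtraction keeps the fewest decimal places: 492.883 → 3 decimal places, 440.4245 → 4 decimal places, 57.9 → 1 decimal place, 3.37 → 2 decimal places, 56.8599 → 4 decimal places; limit is 1.
Rounded to 1 decimal place: 1051.4 mL.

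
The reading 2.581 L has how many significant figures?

4

2.581: every digit is nonzero and significant.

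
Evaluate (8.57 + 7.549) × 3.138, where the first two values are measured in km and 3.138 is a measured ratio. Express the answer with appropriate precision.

50.58 km

8.57 km + 7.549 km = 16.119 km; the sum is limited to 2 decimal places (4 s.f.).
Carrying full precision, 16.119 × 3.138 = 50.581422 km; 3.138 has 4 s.f., so the result keeps min(4, 4) = 4 s.f.
Rounded to 4 significant figures: 50.58 km.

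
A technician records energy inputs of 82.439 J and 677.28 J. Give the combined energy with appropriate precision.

82.439 J + 677.28 J = 759.719 J.
Addition/subtraction keeps the fewest decimal places: 82.439 → 3 decimal places, 677.28 → 2 decimal places; limit is 2.
Rounded to 2 decimal places: 759.72 J.

759.72 J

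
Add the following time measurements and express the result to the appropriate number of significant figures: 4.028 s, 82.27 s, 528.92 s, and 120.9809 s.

736.20 s

4.028 s + 82.27 s + 528.92 s + 120.9809 s = 736.1989 s.
Addition/subtraction keeps the fewest decimal places: 4.028 → 3 decimal places, 82.27 → 2 decimal places, 528.92 → 2 decimal places, 120.9809 → 4 decimal places; limit is 2.
Rounded to 2 decimal places: 736.20 s.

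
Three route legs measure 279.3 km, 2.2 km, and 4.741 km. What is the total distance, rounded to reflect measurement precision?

286.2 km

279.3 km + 2.2 km + 4.741 km = 286.241 km.
Addition/subtraction keeps the fewest decimal places: 279.3 → 1 decimal place, 2.2 → 1 decimal place, 4.741 → 3 decimal places; limit is 1.
Rounded to 1 decimal place: 286.2 km.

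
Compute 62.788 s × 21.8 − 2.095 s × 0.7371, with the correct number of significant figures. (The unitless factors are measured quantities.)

62.788 × 21.8 = 1368.7784 → 1.37 × 10³ s (3 s.f., last digit at the 10^1 place).
2.095 × 0.7371 = 1.5442245 → 1.544 s (4 s.f., last digit at the 10^-3 place).
Difference: 1367.2341755 s; keep the coarser place, 10^1.
Result: 1.37 × 10³ s.

1.37 × 10³ s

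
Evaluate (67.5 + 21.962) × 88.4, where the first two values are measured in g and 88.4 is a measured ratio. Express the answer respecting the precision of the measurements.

67.5 g + 21.962 g = 89.462 g; the sum is limited to 1 decimal place (3 s.f.).
Carrying full precision, 89.462 × 88.4 = 7908.4408 g; 88.4 has 3 s.f., so the result keeps min(3, 3) = 3 s.f.
Rounded to 3 significant figures: 7.91 × 10^3 g.

7.91 × 10^3 g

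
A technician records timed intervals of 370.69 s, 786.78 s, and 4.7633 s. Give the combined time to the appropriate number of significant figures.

370.69 s + 786.78 s + 4.7633 s = 1162.2333 s.
Addition/subtraction keeps the fewest decimal places: 370.69 → 2 decimal places, 786.78 → 2 decimal places, 4.7633 → 4 decimal places; limit is 2.
Rounded to 2 decimal places: 1162.23 s.

1162.23 s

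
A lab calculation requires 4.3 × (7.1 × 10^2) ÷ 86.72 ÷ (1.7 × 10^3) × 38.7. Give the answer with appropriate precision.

0.80

4.3 × (7.1 × 10^2) ÷ 86.72 ÷ (1.7 × 10^3) × 38.7 = 0.801437350771…
Multiplication/division keeps the fewest significant figures: 4.3 → 2 s.f., 7.1 × 10^2 → 2 s.f., 86.72 → 4 s.f., 1.7 × 10^3 → 2 s.f., 38.7 → 3 s.f.; limit is 2.
Rounded to 2 significant figures: 0.80.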